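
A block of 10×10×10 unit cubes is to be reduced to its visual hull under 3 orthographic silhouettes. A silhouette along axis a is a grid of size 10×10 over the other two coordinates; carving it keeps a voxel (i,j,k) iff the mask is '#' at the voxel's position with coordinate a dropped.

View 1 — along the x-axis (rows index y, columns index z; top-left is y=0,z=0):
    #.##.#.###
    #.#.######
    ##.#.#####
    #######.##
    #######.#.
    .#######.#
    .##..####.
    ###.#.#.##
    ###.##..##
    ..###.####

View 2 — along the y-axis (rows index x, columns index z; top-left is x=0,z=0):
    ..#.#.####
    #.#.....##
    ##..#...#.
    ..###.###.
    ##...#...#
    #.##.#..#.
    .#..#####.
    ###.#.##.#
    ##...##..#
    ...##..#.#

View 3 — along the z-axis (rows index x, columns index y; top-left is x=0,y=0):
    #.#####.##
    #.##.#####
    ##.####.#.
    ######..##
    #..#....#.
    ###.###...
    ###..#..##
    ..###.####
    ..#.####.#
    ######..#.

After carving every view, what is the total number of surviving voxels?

initial block: 10^3 = 1000
V1 x: intersect with YZ mask (75 set) -- 750 left
V2 y: intersect with XZ mask (51 set) -- 386 left
V3 z: intersect with XY mask (66 set) -- 259 left

voxel count = 259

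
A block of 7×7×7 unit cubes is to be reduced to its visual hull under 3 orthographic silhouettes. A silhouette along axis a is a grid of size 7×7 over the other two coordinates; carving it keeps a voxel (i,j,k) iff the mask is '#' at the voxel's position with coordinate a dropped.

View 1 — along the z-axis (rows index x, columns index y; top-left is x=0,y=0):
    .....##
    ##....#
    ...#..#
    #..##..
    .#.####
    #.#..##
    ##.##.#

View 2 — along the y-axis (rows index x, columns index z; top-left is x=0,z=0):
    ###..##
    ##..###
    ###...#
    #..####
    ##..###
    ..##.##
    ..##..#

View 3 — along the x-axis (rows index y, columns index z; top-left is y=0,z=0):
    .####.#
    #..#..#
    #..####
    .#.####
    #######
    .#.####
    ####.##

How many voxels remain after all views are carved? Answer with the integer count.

|visual hull| = 80

full grid |V| = 343
step 1: project along z, AND mask (24/49) → |grid| = 168
step 2: project along y, AND mask (31/49) → |grid| = 104
step 3: project along x, AND mask (36/49) → |grid| = 80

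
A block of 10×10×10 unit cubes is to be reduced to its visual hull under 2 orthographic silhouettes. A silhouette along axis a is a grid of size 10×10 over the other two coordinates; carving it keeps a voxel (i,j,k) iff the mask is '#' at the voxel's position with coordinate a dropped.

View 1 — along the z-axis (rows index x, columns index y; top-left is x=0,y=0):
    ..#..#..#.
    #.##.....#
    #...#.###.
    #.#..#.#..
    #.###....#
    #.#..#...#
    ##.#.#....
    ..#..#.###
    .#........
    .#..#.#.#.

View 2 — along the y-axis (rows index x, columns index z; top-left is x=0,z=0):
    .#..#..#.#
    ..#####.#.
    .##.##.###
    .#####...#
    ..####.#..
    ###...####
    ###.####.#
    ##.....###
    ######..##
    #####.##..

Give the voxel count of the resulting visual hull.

initial block: 10^3 = 1000
step 1: project along z, AND mask (39/100) → |grid| = 390
step 2: project along y, AND mask (63/100) → |grid| = 241

241 voxels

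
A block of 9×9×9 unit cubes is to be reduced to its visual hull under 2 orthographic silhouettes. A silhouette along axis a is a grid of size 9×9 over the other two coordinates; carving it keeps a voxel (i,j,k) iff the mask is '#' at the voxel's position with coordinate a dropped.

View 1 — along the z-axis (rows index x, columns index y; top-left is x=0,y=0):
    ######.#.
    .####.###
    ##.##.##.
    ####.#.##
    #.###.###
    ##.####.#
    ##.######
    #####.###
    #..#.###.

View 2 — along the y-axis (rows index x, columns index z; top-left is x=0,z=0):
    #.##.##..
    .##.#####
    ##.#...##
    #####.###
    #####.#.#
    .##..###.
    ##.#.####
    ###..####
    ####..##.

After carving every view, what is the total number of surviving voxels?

before carving: 729 voxels (9×9×9)
after view 1 [z-axis, 62 of 81 cells solid] → remaining = 558
after view 2 [y-axis, 57 of 81 cells solid] → remaining = 396

396 voxels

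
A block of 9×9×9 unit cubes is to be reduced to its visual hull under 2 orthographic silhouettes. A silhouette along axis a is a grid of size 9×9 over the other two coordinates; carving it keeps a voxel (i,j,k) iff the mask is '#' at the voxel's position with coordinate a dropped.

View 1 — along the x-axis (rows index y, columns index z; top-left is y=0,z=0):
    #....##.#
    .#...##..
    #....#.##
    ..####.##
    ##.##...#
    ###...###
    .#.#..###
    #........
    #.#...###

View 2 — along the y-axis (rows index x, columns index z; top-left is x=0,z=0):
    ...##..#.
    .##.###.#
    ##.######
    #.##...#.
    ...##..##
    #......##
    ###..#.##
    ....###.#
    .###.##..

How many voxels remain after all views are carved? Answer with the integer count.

voxel count = 189

before carving: 729 voxels (9×9×9)
V1 x: intersect with YZ mask (39 set) -- 351 left
V2 y: intersect with XZ mask (43 set) -- 189 left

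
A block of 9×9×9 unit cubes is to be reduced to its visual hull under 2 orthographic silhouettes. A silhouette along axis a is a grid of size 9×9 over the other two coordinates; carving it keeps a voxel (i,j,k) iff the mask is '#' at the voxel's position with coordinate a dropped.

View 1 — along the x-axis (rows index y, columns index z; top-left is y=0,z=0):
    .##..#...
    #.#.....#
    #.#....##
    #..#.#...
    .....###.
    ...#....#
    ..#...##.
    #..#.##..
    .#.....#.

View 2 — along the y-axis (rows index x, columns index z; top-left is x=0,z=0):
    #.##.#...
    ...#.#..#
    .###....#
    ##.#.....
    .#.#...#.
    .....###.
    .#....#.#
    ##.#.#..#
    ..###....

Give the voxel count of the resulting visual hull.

start: 9×9×9 = 729 voxels
  1. axis=0 (YZ plane), |mask|=27  ⇒  voxels=243
  2. axis=1 (XZ plane), |mask|=31  ⇒  voxels=97

|visual hull| = 97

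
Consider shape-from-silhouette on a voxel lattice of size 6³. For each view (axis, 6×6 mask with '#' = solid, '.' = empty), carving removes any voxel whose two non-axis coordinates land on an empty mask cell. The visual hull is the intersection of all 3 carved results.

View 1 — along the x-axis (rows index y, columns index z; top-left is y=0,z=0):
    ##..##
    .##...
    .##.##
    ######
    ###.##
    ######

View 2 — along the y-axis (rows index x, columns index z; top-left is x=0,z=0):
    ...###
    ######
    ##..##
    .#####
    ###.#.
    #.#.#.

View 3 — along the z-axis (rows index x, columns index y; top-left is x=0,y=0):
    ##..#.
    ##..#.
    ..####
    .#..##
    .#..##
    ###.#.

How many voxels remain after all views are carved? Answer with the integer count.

remaining voxels: 59

before carving: 216 voxels (6×6×6)
carve view 1 (along x, YZ-mask fill 27/36): 162 voxels remain
carve view 2 (along y, XZ-mask fill 25/36): 116 voxels remain
carve view 3 (along z, XY-mask fill 20/36): 59 voxels remain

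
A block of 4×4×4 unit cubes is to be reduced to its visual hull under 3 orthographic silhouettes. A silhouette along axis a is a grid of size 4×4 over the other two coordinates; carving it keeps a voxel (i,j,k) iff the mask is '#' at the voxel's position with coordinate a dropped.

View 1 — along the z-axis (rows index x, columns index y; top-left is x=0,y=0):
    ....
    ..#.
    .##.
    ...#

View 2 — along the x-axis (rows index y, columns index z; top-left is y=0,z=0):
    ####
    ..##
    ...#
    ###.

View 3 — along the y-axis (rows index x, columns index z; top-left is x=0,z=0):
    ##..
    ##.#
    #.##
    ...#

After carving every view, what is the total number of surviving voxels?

4 voxels

start: 4×4×4 = 64 voxels
after view 1 [z-axis, 4 of 16 cells solid] → remaining = 16
after view 2 [x-axis, 10 of 16 cells solid] → remaining = 7
after view 3 [y-axis, 9 of 16 cells solid] → remaining = 4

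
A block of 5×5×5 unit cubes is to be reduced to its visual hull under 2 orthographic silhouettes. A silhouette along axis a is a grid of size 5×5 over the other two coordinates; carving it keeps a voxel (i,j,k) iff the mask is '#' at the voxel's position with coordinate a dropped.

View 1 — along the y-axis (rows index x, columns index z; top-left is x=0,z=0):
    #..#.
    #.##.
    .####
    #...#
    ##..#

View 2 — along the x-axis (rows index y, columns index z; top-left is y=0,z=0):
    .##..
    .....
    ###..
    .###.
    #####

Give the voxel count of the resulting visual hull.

before carving: 125 voxels (5×5×5)
after view 1 [y-axis, 14 of 25 cells solid] → remaining = 70
after view 2 [x-axis, 13 of 25 cells solid] → remaining = 33

|visual hull| = 33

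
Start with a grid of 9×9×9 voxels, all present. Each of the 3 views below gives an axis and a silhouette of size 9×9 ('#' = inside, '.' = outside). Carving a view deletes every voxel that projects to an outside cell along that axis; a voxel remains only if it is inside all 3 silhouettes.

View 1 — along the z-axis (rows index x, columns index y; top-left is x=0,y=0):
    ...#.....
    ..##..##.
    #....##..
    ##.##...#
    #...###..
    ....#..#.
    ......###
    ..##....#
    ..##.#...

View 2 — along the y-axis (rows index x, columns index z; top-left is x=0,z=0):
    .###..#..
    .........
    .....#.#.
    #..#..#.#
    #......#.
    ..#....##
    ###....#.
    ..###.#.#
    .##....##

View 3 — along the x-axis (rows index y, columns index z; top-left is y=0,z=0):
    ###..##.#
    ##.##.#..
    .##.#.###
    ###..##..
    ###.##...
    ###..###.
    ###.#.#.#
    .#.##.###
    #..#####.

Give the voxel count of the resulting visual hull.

initial block: 9^3 = 729
  1. axis=2 (XY plane), |mask|=28  ⇒  voxels=252
  2. axis=1 (XZ plane), |mask|=28  ⇒  voxels=83
  3. axis=0 (YZ plane), |mask|=51  ⇒  voxels=51

remaining voxels: 51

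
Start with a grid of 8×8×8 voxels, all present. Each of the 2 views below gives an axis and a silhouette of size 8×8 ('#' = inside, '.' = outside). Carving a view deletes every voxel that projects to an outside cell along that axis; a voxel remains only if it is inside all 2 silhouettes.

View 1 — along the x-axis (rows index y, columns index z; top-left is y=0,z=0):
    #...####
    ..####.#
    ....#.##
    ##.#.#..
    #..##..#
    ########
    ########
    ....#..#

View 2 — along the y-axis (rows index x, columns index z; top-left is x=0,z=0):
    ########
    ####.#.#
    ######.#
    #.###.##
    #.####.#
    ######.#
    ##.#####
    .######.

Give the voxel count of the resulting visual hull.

full grid |V| = 512
carve view 1 (along x, YZ-mask fill 39/64): 312 voxels remain
carve view 2 (along y, XZ-mask fill 53/64): 263 voxels remain

remaining voxels: 263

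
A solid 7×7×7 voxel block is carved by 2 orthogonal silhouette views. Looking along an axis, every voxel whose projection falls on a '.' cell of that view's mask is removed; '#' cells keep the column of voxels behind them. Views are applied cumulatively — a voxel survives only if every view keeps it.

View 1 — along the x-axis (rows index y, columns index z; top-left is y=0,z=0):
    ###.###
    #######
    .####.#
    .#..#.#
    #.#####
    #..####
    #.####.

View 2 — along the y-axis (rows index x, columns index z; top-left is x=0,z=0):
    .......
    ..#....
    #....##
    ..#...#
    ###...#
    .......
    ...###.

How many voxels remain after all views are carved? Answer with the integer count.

start: 7×7×7 = 343 voxels
after view 1 [x-axis, 37 of 49 cells solid] → remaining = 259
after view 2 [y-axis, 13 of 49 cells solid] → remaining = 69

remaining voxels: 69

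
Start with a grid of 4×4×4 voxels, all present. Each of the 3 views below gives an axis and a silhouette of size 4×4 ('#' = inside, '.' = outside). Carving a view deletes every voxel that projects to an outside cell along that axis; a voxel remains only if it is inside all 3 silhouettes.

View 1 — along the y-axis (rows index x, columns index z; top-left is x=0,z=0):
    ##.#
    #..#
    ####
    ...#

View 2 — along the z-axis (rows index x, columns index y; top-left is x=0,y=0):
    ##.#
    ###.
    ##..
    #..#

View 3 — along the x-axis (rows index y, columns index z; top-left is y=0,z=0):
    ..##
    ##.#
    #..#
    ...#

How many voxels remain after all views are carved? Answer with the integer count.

start: 4×4×4 = 64 voxels
V1 y: intersect with XZ mask (10 set) -- 40 left
V2 z: intersect with XY mask (10 set) -- 25 left
V3 x: intersect with YZ mask (8 set) -- 17 left

voxel count = 17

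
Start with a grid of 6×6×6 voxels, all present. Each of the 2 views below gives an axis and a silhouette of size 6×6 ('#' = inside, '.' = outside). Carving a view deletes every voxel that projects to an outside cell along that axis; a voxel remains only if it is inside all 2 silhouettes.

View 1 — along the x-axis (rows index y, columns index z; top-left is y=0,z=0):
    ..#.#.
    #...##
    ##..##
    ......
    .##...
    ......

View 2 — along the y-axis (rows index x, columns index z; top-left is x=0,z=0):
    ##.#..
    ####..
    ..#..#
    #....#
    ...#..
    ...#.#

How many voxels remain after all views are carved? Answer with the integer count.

voxel count = 20

before carving: 216 voxels (6×6×6)
step 1: project along x, AND mask (11/36) → |grid| = 66
step 2: project along y, AND mask (14/36) → |grid| = 20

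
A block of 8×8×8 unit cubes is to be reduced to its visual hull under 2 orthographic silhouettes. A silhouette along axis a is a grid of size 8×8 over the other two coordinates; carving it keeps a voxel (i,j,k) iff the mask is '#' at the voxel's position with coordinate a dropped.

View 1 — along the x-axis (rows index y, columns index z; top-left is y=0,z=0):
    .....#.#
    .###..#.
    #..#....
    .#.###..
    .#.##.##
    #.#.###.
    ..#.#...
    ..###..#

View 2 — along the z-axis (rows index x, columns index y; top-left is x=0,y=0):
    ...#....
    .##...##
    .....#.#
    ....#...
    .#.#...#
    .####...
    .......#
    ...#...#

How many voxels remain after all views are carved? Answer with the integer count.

voxel count = 69

initial block: 8^3 = 512
  1. axis=0 (YZ plane), |mask|=28  ⇒  voxels=224
  2. axis=2 (XY plane), |mask|=18  ⇒  voxels=69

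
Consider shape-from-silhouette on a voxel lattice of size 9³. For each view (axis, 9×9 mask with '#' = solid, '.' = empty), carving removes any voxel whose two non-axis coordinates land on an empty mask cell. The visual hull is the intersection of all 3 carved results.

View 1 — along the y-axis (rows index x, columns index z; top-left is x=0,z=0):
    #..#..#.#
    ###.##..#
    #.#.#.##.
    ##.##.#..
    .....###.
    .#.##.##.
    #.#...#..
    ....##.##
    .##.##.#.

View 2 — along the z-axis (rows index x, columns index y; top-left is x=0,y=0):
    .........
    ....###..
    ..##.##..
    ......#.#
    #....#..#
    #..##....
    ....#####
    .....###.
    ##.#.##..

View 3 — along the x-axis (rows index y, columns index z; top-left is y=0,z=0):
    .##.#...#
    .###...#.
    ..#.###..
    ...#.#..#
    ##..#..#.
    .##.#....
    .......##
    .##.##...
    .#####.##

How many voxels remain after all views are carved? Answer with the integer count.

initial block: 9^3 = 729
  1. axis=1 (XZ plane), |mask|=40  ⇒  voxels=360
  2. axis=2 (XY plane), |mask|=28  ⇒  voxels=124
  3. axis=0 (YZ plane), |mask|=35  ⇒  voxels=44

remaining voxels: 44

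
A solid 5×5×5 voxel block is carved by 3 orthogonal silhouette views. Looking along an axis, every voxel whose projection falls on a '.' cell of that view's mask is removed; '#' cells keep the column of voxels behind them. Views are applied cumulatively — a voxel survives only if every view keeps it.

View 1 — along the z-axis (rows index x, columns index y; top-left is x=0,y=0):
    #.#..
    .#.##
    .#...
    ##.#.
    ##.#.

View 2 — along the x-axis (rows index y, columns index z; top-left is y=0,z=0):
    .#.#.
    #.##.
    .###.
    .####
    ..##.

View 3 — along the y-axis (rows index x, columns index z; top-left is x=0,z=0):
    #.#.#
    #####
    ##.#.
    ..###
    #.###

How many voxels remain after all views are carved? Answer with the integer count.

full grid |V| = 125
V1 z: intersect with XY mask (12 set) -- 60 left
V2 x: intersect with YZ mask (14 set) -- 35 left
V3 y: intersect with XZ mask (18 set) -- 25 left

25 voxels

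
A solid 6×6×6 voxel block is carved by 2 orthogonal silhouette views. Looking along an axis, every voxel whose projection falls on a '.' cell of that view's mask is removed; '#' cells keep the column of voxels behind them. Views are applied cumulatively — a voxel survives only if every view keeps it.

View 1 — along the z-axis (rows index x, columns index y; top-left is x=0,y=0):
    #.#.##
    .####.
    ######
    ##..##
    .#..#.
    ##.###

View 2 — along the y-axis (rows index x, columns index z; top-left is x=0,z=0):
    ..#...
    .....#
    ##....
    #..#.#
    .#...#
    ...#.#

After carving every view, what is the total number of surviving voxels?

|visual hull| = 46

before carving: 216 voxels (6×6×6)
after view 1 [z-axis, 25 of 36 cells solid] → remaining = 150
after view 2 [y-axis, 11 of 36 cells solid] → remaining = 46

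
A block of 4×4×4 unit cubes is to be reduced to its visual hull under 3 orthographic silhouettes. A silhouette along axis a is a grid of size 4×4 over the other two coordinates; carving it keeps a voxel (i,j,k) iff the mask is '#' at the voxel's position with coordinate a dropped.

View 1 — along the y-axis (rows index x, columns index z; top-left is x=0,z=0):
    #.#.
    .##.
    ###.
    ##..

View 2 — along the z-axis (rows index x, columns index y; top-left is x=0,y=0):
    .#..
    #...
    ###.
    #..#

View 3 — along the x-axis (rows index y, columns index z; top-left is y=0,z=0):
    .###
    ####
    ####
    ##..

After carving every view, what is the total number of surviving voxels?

remaining voxels: 15

before carving: 64 voxels (4×4×4)
  1. axis=1 (XZ plane), |mask|=9  ⇒  voxels=36
  2. axis=2 (XY plane), |mask|=7  ⇒  voxels=17
  3. axis=0 (YZ plane), |mask|=13  ⇒  voxels=15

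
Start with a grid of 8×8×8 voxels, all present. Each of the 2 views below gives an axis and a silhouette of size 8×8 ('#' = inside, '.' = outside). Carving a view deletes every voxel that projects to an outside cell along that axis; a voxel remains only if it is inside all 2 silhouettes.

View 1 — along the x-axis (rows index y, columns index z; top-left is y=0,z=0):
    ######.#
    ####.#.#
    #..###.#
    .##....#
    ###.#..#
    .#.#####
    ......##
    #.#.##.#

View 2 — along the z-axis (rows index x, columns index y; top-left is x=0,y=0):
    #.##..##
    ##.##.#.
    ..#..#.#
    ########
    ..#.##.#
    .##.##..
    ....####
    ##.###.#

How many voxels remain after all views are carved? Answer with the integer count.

before carving: 512 voxels (8×8×8)
V1 x: intersect with YZ mask (39 set) -- 312 left
V2 z: intersect with XY mask (39 set) -- 193 left

remaining voxels: 193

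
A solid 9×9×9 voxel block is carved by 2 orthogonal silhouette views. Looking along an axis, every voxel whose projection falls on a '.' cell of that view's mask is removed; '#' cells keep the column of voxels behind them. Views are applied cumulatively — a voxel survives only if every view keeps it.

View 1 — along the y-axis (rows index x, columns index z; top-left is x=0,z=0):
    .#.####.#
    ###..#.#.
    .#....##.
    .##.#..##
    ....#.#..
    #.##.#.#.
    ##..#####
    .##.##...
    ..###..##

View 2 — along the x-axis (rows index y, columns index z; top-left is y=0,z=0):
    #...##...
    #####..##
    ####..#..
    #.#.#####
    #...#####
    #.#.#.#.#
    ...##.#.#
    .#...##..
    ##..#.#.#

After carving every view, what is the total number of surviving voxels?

|visual hull| = 206

initial block: 9^3 = 729
  1. axis=1 (XZ plane), |mask|=42  ⇒  voxels=378
  2. axis=0 (YZ plane), |mask|=45  ⇒  voxels=206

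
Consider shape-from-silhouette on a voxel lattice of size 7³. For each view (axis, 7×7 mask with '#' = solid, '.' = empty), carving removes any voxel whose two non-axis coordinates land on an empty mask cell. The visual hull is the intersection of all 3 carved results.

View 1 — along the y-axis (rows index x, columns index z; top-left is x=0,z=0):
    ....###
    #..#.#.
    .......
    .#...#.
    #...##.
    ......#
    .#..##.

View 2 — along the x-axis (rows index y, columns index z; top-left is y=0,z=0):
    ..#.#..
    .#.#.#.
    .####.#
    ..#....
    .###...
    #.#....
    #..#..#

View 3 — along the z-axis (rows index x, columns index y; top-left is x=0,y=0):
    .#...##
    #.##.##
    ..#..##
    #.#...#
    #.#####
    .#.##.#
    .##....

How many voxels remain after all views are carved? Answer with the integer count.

before carving: 343 voxels (7×7×7)
after view 1 [y-axis, 15 of 49 cells solid] → remaining = 105
after view 2 [x-axis, 19 of 49 cells solid] → remaining = 29
after view 3 [z-axis, 26 of 49 cells solid] → remaining = 16

voxel count = 16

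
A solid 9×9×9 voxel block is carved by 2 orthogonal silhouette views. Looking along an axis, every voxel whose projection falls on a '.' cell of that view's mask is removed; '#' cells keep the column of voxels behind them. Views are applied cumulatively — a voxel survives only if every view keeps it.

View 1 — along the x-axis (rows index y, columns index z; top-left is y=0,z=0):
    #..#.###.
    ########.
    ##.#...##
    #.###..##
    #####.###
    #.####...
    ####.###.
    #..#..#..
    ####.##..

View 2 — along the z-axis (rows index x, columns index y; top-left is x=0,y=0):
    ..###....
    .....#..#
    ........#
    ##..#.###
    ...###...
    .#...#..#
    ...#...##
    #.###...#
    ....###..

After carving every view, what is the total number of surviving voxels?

start: 9×9×9 = 729 voxels
carve view 1 (along x, YZ-mask fill 53/81): 477 voxels remain
carve view 2 (along z, XY-mask fill 29/81): 176 voxels remain

voxel count = 176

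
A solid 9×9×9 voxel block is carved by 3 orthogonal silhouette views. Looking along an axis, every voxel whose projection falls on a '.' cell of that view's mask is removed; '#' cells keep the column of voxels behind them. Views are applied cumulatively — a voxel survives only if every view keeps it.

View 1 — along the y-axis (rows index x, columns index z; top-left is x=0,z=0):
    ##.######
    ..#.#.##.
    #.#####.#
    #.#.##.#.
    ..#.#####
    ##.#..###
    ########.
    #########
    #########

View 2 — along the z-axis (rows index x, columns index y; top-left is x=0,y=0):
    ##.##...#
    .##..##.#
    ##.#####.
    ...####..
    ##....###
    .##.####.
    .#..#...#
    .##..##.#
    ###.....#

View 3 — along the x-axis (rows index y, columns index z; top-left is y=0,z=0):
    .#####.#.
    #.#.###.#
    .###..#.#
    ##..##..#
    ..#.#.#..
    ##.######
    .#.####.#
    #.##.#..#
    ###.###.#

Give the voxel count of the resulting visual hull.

voxel count = 192

full grid |V| = 729
V1 y: intersect with XZ mask (62 set) -- 558 left
V2 z: intersect with XY mask (44 set) -- 300 left
V3 x: intersect with YZ mask (51 set) -- 192 left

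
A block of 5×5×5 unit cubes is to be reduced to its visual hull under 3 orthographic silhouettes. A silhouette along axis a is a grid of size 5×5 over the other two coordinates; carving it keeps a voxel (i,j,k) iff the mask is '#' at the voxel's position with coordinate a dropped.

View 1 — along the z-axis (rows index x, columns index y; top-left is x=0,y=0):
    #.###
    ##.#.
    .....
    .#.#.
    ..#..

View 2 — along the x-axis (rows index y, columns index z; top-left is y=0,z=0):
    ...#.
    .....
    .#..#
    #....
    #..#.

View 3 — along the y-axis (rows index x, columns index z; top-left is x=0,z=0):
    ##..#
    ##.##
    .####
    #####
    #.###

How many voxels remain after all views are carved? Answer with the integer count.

|visual hull| = 8

initial block: 5^3 = 125
after view 1 [z-axis, 10 of 25 cells solid] → remaining = 50
after view 2 [x-axis, 6 of 25 cells solid] → remaining = 11
after view 3 [y-axis, 20 of 25 cells solid] → remaining = 8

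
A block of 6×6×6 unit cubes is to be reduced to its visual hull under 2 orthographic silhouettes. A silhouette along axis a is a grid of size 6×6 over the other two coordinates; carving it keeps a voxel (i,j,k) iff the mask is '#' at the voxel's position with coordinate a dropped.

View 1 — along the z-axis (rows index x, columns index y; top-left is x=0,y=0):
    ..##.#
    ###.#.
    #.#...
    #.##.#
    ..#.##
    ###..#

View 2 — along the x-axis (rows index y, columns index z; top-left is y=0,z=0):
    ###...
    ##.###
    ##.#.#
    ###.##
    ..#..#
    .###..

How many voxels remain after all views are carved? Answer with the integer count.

before carving: 216 voxels (6×6×6)
V1 z: intersect with XY mask (20 set) -- 120 left
V2 x: intersect with YZ mask (22 set) -- 72 left

72 voxels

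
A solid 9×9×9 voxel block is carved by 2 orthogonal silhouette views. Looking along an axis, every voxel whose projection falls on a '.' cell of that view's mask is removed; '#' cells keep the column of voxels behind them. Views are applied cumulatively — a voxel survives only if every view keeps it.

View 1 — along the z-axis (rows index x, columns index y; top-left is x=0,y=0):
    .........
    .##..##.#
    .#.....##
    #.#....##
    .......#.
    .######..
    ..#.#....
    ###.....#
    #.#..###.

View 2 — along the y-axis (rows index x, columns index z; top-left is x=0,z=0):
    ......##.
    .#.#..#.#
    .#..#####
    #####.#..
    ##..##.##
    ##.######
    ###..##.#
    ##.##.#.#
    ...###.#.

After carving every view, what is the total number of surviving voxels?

remaining voxels: 172

initial block: 9^3 = 729
[1] z-view keeps 30 columns → grid now 270
[2] y-view keeps 48 columns → grid now 172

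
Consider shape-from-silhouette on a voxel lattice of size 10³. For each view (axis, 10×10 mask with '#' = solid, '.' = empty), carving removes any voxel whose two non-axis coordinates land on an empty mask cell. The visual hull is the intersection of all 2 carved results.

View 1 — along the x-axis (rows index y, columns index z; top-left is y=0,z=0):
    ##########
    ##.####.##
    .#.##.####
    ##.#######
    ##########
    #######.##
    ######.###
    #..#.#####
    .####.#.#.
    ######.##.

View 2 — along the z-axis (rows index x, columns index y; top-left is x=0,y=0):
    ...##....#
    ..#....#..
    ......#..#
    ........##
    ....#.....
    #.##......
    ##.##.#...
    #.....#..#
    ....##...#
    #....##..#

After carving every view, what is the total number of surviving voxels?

full grid |V| = 1000
V1 x: intersect with YZ mask (83 set) -- 830 left
V2 z: intersect with XY mask (28 set) -- 244 left

|visual hull| = 244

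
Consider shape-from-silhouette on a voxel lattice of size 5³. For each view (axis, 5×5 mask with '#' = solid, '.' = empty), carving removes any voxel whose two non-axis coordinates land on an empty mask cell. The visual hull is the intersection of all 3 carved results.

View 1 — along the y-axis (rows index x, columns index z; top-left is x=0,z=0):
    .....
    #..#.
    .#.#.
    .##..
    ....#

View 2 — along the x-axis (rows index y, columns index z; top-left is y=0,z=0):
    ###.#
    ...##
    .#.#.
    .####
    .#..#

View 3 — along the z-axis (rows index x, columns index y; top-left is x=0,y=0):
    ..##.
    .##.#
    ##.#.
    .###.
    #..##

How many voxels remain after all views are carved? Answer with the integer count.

voxel count = 12

initial block: 5^3 = 125
  1. axis=1 (XZ plane), |mask|=7  ⇒  voxels=35
  2. axis=0 (YZ plane), |mask|=14  ⇒  voxels=21
  3. axis=2 (XY plane), |mask|=14  ⇒  voxels=12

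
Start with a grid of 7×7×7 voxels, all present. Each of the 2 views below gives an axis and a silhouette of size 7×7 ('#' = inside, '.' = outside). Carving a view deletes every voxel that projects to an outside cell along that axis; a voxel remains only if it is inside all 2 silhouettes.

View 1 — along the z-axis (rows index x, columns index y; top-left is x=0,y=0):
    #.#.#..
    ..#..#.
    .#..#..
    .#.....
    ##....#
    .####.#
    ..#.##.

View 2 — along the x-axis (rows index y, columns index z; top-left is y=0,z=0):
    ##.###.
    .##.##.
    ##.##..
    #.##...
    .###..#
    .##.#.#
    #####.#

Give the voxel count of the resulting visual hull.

before carving: 343 voxels (7×7×7)
[1] z-view keeps 19 columns → grid now 133
[2] x-view keeps 30 columns → grid now 81

voxel count = 81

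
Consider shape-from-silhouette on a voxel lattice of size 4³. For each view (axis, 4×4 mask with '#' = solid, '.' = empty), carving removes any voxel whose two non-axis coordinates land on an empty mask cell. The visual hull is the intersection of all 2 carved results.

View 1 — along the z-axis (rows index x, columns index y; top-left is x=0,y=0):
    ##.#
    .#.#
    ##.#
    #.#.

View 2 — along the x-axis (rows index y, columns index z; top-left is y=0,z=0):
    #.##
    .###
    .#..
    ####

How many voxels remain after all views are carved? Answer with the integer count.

31 voxels

before carving: 64 voxels (4×4×4)
after view 1 [z-axis, 10 of 16 cells solid] → remaining = 40
after view 2 [x-axis, 11 of 16 cells solid] → remaining = 31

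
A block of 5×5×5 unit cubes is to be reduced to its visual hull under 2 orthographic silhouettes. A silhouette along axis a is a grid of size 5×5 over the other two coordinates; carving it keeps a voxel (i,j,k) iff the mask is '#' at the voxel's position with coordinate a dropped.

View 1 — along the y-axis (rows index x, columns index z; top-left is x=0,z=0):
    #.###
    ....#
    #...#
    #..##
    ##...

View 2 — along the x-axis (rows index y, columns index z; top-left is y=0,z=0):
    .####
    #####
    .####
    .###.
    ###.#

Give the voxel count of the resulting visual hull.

|visual hull| = 42

start: 5×5×5 = 125 voxels
[1] y-view keeps 12 columns → grid now 60
[2] x-view keeps 20 columns → grid now 42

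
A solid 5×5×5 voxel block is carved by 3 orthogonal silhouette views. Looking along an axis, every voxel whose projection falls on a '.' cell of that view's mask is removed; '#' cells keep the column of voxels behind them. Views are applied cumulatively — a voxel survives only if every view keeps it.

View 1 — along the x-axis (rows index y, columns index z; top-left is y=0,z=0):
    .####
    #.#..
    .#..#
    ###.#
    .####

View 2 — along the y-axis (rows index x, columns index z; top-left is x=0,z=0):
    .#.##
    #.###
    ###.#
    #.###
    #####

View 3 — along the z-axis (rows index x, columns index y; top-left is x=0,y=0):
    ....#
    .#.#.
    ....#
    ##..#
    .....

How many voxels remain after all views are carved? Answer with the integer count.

before carving: 125 voxels (5×5×5)
step 1: project along x, AND mask (16/25) → |grid| = 80
step 2: project along y, AND mask (20/25) → |grid| = 64
step 3: project along z, AND mask (7/25) → |grid| = 19

remaining voxels: 19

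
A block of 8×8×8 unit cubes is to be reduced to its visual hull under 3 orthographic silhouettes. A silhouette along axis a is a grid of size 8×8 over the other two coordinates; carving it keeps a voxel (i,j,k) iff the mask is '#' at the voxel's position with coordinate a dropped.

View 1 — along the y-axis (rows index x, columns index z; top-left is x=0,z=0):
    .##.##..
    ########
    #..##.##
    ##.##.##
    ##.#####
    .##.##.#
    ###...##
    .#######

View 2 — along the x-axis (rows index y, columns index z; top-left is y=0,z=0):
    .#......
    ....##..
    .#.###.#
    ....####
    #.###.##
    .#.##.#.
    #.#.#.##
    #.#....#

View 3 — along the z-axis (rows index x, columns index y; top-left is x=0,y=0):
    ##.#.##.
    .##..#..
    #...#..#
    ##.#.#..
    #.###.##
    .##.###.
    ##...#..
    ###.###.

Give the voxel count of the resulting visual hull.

initial block: 8^3 = 512
step 1: project along y, AND mask (47/64) → |grid| = 376
step 2: project along x, AND mask (30/64) → |grid| = 182
step 3: project along z, AND mask (35/64) → |grid| = 95

remaining voxels: 95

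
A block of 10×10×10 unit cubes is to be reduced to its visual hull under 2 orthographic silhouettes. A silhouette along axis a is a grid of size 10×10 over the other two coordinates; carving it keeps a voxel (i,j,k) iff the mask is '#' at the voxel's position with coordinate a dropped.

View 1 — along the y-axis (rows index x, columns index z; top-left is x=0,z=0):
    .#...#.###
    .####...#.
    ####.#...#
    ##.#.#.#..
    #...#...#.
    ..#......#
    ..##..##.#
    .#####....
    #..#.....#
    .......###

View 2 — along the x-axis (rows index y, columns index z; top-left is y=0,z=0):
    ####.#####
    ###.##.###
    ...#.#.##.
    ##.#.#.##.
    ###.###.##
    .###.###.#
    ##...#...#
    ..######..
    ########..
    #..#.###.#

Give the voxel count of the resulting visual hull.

voxel count = 281

full grid |V| = 1000
carve view 1 (along y, XZ-mask fill 42/100): 420 voxels remain
carve view 2 (along x, YZ-mask fill 66/100): 281 voxels remain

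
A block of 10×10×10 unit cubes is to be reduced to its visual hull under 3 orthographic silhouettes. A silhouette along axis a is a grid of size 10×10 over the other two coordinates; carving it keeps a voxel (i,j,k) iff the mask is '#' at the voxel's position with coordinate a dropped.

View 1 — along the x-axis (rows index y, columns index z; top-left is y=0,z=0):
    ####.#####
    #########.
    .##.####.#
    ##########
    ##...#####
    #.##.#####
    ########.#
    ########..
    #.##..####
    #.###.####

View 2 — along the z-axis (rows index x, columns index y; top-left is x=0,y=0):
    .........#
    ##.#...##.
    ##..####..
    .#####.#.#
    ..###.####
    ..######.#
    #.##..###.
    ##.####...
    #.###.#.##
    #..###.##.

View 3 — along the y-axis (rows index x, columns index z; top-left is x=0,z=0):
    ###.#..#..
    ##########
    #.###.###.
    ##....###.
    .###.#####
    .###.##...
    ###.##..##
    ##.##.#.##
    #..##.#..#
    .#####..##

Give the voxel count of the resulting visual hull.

full grid |V| = 1000
V1 x: intersect with YZ mask (82 set) -- 820 left
V2 z: intersect with XY mask (58 set) -- 479 left
V3 y: intersect with XZ mask (66 set) -- 314 left

voxel count = 314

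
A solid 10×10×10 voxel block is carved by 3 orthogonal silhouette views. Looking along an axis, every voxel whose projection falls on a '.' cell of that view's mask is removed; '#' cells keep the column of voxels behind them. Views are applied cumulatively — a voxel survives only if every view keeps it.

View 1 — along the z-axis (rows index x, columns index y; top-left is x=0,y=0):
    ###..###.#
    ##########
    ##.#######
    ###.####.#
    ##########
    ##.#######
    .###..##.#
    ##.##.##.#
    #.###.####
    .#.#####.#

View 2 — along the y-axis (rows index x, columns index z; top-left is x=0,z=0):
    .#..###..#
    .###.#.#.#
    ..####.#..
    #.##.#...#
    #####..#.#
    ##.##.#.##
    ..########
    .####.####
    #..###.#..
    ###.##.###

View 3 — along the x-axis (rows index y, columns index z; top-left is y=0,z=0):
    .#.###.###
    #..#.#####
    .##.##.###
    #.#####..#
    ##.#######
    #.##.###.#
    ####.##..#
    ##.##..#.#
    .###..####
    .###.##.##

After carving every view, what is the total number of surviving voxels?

before carving: 1000 voxels (10×10×10)
  1. axis=2 (XY plane), |mask|=81  ⇒  voxels=810
  2. axis=1 (XZ plane), |mask|=64  ⇒  voxels=513
  3. axis=0 (YZ plane), |mask|=71  ⇒  voxels=366

366 voxels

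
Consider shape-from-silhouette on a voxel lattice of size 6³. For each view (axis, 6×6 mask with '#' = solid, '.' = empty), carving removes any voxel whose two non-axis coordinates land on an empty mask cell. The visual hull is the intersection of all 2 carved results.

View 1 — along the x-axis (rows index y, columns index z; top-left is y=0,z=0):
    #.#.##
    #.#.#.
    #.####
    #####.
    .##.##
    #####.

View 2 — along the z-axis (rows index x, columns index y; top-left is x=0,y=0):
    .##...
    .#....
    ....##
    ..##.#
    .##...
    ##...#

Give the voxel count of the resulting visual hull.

voxel count = 55

full grid |V| = 216
carve view 1 (along x, YZ-mask fill 26/36): 156 voxels remain
carve view 2 (along z, XY-mask fill 13/36): 55 voxels remain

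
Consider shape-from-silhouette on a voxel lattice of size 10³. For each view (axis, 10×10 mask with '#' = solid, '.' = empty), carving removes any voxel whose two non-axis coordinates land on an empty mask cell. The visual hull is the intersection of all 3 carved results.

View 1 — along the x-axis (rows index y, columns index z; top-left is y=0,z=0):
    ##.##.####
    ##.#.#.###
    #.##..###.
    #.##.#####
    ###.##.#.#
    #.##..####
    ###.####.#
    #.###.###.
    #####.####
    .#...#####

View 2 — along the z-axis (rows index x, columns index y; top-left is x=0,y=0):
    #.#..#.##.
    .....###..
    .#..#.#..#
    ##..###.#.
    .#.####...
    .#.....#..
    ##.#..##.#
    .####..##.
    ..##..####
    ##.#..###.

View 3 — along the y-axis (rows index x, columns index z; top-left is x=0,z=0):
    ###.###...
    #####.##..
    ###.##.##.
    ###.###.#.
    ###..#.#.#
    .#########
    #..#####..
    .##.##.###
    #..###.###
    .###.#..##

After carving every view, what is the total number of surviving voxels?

237 voxels

start: 10×10×10 = 1000 voxels
carve view 1 (along x, YZ-mask fill 73/100): 730 voxels remain
carve view 2 (along z, XY-mask fill 49/100): 363 voxels remain
carve view 3 (along y, XZ-mask fill 68/100): 237 voxels remain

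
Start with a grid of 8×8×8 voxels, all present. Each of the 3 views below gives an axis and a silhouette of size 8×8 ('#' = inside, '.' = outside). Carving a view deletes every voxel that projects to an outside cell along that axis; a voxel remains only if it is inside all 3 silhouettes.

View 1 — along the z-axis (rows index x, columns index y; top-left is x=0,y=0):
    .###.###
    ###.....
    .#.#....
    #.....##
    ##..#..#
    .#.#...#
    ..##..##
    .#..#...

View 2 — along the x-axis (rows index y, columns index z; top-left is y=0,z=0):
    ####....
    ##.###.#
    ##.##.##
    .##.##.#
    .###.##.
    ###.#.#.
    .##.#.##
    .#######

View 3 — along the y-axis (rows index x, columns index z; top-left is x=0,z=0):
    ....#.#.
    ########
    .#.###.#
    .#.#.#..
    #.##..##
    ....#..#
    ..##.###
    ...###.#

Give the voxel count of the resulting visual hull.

full grid |V| = 512
[1] z-view keeps 27 columns → grid now 216
[2] x-view keeps 43 columns → grid now 151
[3] y-view keeps 34 columns → grid now 80

|visual hull| = 80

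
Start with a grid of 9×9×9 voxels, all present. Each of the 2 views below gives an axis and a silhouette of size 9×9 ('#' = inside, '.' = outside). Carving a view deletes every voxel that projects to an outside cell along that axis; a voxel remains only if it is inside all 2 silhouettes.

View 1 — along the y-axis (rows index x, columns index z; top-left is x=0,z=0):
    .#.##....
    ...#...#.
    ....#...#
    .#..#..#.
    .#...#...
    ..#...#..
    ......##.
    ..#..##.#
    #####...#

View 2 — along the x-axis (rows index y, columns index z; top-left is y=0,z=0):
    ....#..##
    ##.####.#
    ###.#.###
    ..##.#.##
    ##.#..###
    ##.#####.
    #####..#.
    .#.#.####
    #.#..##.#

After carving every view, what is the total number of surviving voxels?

full grid |V| = 729
step 1: project along y, AND mask (26/81) → |grid| = 234
step 2: project along x, AND mask (52/81) → |grid| = 150

150 voxels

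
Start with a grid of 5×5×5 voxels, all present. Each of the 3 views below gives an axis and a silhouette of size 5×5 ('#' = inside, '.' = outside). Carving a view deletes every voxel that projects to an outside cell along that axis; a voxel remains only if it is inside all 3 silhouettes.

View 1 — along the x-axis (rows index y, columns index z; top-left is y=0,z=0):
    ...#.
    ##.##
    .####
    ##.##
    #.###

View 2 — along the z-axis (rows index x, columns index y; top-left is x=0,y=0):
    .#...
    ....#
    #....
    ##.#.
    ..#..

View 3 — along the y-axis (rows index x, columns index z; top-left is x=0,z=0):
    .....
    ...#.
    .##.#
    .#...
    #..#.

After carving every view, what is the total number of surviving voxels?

|visual hull| = 4

initial block: 5^3 = 125
[1] x-view keeps 17 columns → grid now 85
[2] z-view keeps 7 columns → grid now 22
[3] y-view keeps 7 columns → grid now 4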